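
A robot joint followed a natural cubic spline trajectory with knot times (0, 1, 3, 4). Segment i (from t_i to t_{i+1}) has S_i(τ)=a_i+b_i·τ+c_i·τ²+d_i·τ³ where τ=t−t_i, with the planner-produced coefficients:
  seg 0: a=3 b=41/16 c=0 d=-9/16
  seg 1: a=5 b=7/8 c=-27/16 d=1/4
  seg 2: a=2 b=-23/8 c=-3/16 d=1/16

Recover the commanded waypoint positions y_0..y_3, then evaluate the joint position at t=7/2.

y_0=3 y_1=5 y_2=2 y_3=-1
S(7/2) = 67/128

y_0 = S_0(0) = a_0 = 3
y_1 = S_1(0) = a_1 = 5
y_2 = S_2(0) = a_2 = 2
y_3 = S_2(1) = -1
t_q=7/2 is in segment 2 (τ=1/2); S_2(τ)=67/128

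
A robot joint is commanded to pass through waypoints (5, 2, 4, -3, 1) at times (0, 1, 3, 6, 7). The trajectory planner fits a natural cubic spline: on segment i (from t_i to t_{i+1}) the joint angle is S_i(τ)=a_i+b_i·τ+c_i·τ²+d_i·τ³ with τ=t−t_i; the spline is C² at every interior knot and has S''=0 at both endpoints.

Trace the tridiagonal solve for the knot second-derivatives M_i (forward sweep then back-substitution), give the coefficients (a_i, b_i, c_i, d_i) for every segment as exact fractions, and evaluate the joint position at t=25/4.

Δ: Δ0=-3, Δ1=1, Δ2=-7/3, Δ3=4
row 1: diag=6, rhs=24; c'=1/3, d'=4
row 2: denom=10−2·1/3=28/3; d'=(-20−2·4)/(28/3)=-3
row 3: denom=8−3·9/28=197/28; d'=(38−3·-3)/(197/28)=1316/197
back: M3=1316/197
back: M2=-3−9/28·1316/197=-1014/197
back: M1=4−1/3·-1014/197=1126/197
M: M0=0, M1=1126/197, M2=-1014/197, M3=1316/197, M4=0
seg 0: a=5, c=M0/2=0, d=(M1−M0)/(6·1)=563/591, b=Δ0−h0·(2M0+M1)/6=-2336/591
seg 1: a=2, c=M1/2=563/197, d=(M2−M1)/(6·2)=-535/591, b=Δ1−h1·(2M1+M2)/6=-647/591
seg 2: a=4, c=M2/2=-507/197, d=(M3−M2)/(6·3)=1165/1773, b=Δ2−h2·(2M2+M3)/6=-311/591
seg 3: a=-3, c=M3/2=658/197, d=(M4−M3)/(6·1)=-658/591, b=Δ3−h3·(2M3+M4)/6=1048/591
t_q=25/4 → seg 3, τ=1/4; S=-3+1048/591·τ+658/197·τ²+-658/591·τ³=-14911/6304

  seg 0: a=5 b=-2336/591 c=0 d=563/591
  seg 1: a=2 b=-647/591 c=563/197 d=-535/591
  seg 2: a=4 b=-311/591 c=-507/197 d=1165/1773
  seg 3: a=-3 b=1048/591 c=658/197 d=-658/591
S(25/4) = -14911/6304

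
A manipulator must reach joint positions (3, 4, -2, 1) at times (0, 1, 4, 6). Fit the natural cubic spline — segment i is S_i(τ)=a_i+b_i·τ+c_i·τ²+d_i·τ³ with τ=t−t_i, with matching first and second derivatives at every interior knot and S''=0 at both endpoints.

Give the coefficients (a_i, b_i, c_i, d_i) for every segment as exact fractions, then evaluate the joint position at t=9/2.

  seg 0: a=3 b=223/142 c=0 d=-81/142
  seg 1: a=4 b=-10/71 c=-243/142 d=155/426
  seg 2: a=-2 b=-83/142 c=111/71 d=-37/142
S(9/2) = -2197/1136

Δ: Δ0=1, Δ1=-2, Δ2=3/2
row 1: diag=8, rhs=-18; c'=3/8, d'=-9/4
row 2: denom=10−3·3/8=71/8; d'=(21−3·-9/4)/(71/8)=222/71
back: M2=222/71
back: M1=-9/4−3/8·222/71=-243/71
M: M0=0, M1=-243/71, M2=222/71, M3=0
seg 0: a=3, c=M0/2=0, d=(M1−M0)/(6·1)=-81/142, b=Δ0−h0·(2M0+M1)/6=223/142
seg 1: a=4, c=M1/2=-243/142, d=(M2−M1)/(6·3)=155/426, b=Δ1−h1·(2M1+M2)/6=-10/71
seg 2: a=-2, c=M2/2=111/71, d=(M3−M2)/(6·2)=-37/142, b=Δ2−h2·(2M2+M3)/6=-83/142
t_q=9/2 → seg 2, τ=1/2; S=-2+-83/142·τ+111/71·τ²+-37/142·τ³=-2197/1136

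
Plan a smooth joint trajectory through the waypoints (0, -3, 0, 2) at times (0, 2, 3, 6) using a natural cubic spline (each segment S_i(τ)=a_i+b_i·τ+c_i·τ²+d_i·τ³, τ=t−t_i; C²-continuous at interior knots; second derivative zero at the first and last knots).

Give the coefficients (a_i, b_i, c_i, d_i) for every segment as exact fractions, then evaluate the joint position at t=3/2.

Δ: Δ0=-3/2, Δ1=3, Δ2=2/3
row 1: diag=6, rhs=27; c'=1/6, d'=9/2
row 2: denom=8−1·1/6=47/6; d'=(-14−1·9/2)/(47/6)=-111/47
back: M2=-111/47
back: M1=9/2−1/6·-111/47=230/47
M: M0=0, M1=230/47, M2=-111/47, M3=0
seg 0: a=0, c=M0/2=0, d=(M1−M0)/(6·2)=115/282, b=Δ0−h0·(2M0+M1)/6=-883/282
seg 1: a=-3, c=M1/2=115/47, d=(M2−M1)/(6·1)=-341/282, b=Δ1−h1·(2M1+M2)/6=497/282
seg 2: a=0, c=M2/2=-111/94, d=(M3−M2)/(6·3)=37/282, b=Δ2−h2·(2M2+M3)/6=427/141
t_q=3/2 → seg 0, τ=3/2; S=0+-883/282·τ+0·τ²+115/282·τ³=-2497/752

  seg 0: a=0 b=-883/282 c=0 d=115/282
  seg 1: a=-3 b=497/282 c=115/47 d=-341/282
  seg 2: a=0 b=427/141 c=-111/94 d=37/282
S(3/2) = -2497/752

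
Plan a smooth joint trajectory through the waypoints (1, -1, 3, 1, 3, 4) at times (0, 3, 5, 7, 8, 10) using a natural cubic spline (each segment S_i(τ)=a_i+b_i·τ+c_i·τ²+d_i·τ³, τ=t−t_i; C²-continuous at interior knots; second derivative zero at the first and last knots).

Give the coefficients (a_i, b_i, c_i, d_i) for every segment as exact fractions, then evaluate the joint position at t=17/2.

  seg 0: a=1 b=-3394/1815 c=0 d=728/5445
  seg 1: a=-1 b=3158/1815 c=728/605 d=-974/1815
  seg 2: a=3 b=206/1815 c=-244/121 d=5299/7260
  seg 3: a=1 b=133/165 c=2859/1210 d=-4243/3630
  seg 4: a=3 b=7351/3630 c=-692/605 d=346/1815
S(17/2) = 2269/605

Δ: Δ0=-2/3, Δ1=2, Δ2=-1, Δ3=2, Δ4=1/2
row 1: diag=10, rhs=16; c'=1/5, d'=8/5
row 2: denom=8−2·1/5=38/5; d'=(-18−2·8/5)/(38/5)=-53/19
row 3: denom=6−2·5/19=104/19; d'=(18−2·-53/19)/(104/19)=56/13
row 4: denom=6−1·19/104=605/104; d'=(-9−1·56/13)/(605/104)=-1384/605
back: M4=-1384/605
back: M3=56/13−19/104·-1384/605=2859/605
back: M2=-53/19−5/19·2859/605=-488/121
back: M1=8/5−1/5·-488/121=1456/605
M: M0=0, M1=1456/605, M2=-488/121, M3=2859/605, M4=-1384/605, M5=0
seg 0: a=1, c=M0/2=0, d=(M1−M0)/(6·3)=728/5445, b=Δ0−h0·(2M0+M1)/6=-3394/1815
seg 1: a=-1, c=M1/2=728/605, d=(M2−M1)/(6·2)=-974/1815, b=Δ1−h1·(2M1+M2)/6=3158/1815
seg 2: a=3, c=M2/2=-244/121, d=(M3−M2)/(6·2)=5299/7260, b=Δ2−h2·(2M2+M3)/6=206/1815
seg 3: a=1, c=M3/2=2859/1210, d=(M4−M3)/(6·1)=-4243/3630, b=Δ3−h3·(2M3+M4)/6=133/165
seg 4: a=3, c=M4/2=-692/605, d=(M5−M4)/(6·2)=346/1815, b=Δ4−h4·(2M4+M5)/6=7351/3630
t_q=17/2 → seg 4, τ=1/2; S=3+7351/3630·τ+-692/605·τ²+346/1815·τ³=2269/605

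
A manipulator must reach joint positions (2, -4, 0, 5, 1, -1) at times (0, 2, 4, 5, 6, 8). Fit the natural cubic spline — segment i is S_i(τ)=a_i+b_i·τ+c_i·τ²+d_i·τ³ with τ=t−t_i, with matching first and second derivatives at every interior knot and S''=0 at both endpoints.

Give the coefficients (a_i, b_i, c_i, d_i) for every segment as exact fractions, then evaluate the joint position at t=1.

  seg 0: a=2 b=-927/241 c=0 d=51/241
  seg 1: a=-4 b=-315/241 c=306/241 d=185/964
  seg 2: a=0 b=1464/241 c=1167/482 d=-1685/482
  seg 3: a=5 b=207/482 c=-1944/241 d=1753/482
  seg 4: a=1 b=-1155/241 c=1371/482 d=-457/964
S(1) = -394/241

Δ: Δ0=-3, Δ1=2, Δ2=5, Δ3=-4, Δ4=-1
row 1: diag=8, rhs=30; c'=1/4, d'=15/4
row 2: denom=6−2·1/4=11/2; d'=(18−2·15/4)/(11/2)=21/11
row 3: denom=4−1·2/11=42/11; d'=(-54−1·21/11)/(42/11)=-205/14
row 4: denom=6−1·11/42=241/42; d'=(18−1·-205/14)/(241/42)=1371/241
back: M4=1371/241
back: M3=-205/14−11/42·1371/241=-3888/241
back: M2=21/11−2/11·-3888/241=1167/241
back: M1=15/4−1/4·1167/241=612/241
M: M0=0, M1=612/241, M2=1167/241, M3=-3888/241, M4=1371/241, M5=0
seg 0: a=2, c=M0/2=0, d=(M1−M0)/(6·2)=51/241, b=Δ0−h0·(2M0+M1)/6=-927/241
seg 1: a=-4, c=M1/2=306/241, d=(M2−M1)/(6·2)=185/964, b=Δ1−h1·(2M1+M2)/6=-315/241
seg 2: a=0, c=M2/2=1167/482, d=(M3−M2)/(6·1)=-1685/482, b=Δ2−h2·(2M2+M3)/6=1464/241
seg 3: a=5, c=M3/2=-1944/241, d=(M4−M3)/(6·1)=1753/482, b=Δ3−h3·(2M3+M4)/6=207/482
seg 4: a=1, c=M4/2=1371/482, d=(M5−M4)/(6·2)=-457/964, b=Δ4−h4·(2M4+M5)/6=-1155/241
t_q=1 → seg 0, τ=1; S=2+-927/241·τ+0·τ²+51/241·τ³=-394/241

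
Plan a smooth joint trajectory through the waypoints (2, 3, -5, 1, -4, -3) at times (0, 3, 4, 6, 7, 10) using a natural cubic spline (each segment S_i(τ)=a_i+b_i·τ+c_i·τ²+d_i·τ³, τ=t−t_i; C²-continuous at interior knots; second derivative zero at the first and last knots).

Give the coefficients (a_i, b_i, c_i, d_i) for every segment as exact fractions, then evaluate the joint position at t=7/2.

Δ: Δ0=1/3, Δ1=-8, Δ2=3, Δ3=-5, Δ4=1/3
row 1: diag=8, rhs=-50; c'=1/8, d'=-25/4
row 2: denom=6−1·1/8=47/8; d'=(66−1·-25/4)/(47/8)=578/47
row 3: denom=6−2·16/47=250/47; d'=(-48−2·578/47)/(250/47)=-1706/125
row 4: denom=8−1·47/250=1953/250; d'=(32−1·-1706/125)/(1953/250)=1268/217
back: M4=1268/217
back: M3=-1706/125−47/250·1268/217=-3200/217
back: M2=578/47−16/47·-3200/217=3758/217
back: M1=-25/4−1/8·3758/217=-1826/217
M: M0=0, M1=-1826/217, M2=3758/217, M3=-3200/217, M4=1268/217, M5=0
seg 0: a=2, c=M0/2=0, d=(M1−M0)/(6·3)=-913/1953, b=Δ0−h0·(2M0+M1)/6=2956/651
seg 1: a=3, c=M1/2=-913/217, d=(M2−M1)/(6·1)=2792/651, b=Δ1−h1·(2M1+M2)/6=-5261/651
seg 2: a=-5, c=M2/2=1879/217, d=(M3−M2)/(6·2)=-497/186, b=Δ2−h2·(2M2+M3)/6=-2363/651
seg 3: a=1, c=M3/2=-1600/217, d=(M4−M3)/(6·1)=2234/651, b=Δ3−h3·(2M3+M4)/6=-689/651
seg 4: a=-4, c=M4/2=634/217, d=(M5−M4)/(6·3)=-634/1953, b=Δ4−h4·(2M4+M5)/6=-3587/651
t_q=7/2 → seg 1, τ=1/2; S=3+-5261/651·τ+-913/217·τ²+2792/651·τ³=-193/124

  seg 0: a=2 b=2956/651 c=0 d=-913/1953
  seg 1: a=3 b=-5261/651 c=-913/217 d=2792/651
  seg 2: a=-5 b=-2363/651 c=1879/217 d=-497/186
  seg 3: a=1 b=-689/651 c=-1600/217 d=2234/651
  seg 4: a=-4 b=-3587/651 c=634/217 d=-634/1953
S(7/2) = -193/124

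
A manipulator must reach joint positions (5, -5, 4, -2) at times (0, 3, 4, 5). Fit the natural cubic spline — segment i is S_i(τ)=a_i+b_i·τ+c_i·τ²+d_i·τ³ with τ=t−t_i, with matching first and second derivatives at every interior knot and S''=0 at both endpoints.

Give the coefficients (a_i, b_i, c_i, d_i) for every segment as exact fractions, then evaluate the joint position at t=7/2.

  seg 0: a=5 b=-889/93 c=0 d=193/279
  seg 1: a=-5 b=848/93 c=193/31 d=-590/93
  seg 2: a=4 b=236/93 c=-397/31 d=397/93
S(7/2) = 10/31

Δ: Δ0=-10/3, Δ1=9, Δ2=-6
row 1: diag=8, rhs=74; c'=1/8, d'=37/4
row 2: denom=4−1·1/8=31/8; d'=(-90−1·37/4)/(31/8)=-794/31
back: M2=-794/31
back: M1=37/4−1/8·-794/31=386/31
M: M0=0, M1=386/31, M2=-794/31, M3=0
seg 0: a=5, c=M0/2=0, d=(M1−M0)/(6·3)=193/279, b=Δ0−h0·(2M0+M1)/6=-889/93
seg 1: a=-5, c=M1/2=193/31, d=(M2−M1)/(6·1)=-590/93, b=Δ1−h1·(2M1+M2)/6=848/93
seg 2: a=4, c=M2/2=-397/31, d=(M3−M2)/(6·1)=397/93, b=Δ2−h2·(2M2+M3)/6=236/93
t_q=7/2 → seg 1, τ=1/2; S=-5+848/93·τ+193/31·τ²+-590/93·τ³=10/31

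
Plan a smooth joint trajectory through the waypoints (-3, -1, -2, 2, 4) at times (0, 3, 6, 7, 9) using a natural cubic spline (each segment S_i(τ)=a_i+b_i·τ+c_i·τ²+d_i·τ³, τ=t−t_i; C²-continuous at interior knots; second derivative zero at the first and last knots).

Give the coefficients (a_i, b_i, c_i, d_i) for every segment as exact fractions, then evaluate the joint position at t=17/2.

  seg 0: a=-3 b=371/255 c=0 d=-67/765
  seg 1: a=-1 b=-232/255 c=-67/85 d=50/153
  seg 2: a=-2 b=812/255 c=183/85 d=-341/255
  seg 3: a=2 b=887/255 c=-158/85 d=79/255
S(17/2) = 555/136

Δ: Δ0=2/3, Δ1=-1/3, Δ2=4, Δ3=1
row 1: diag=12, rhs=-6; c'=1/4, d'=-1/2
row 2: denom=8−3·1/4=29/4; d'=(26−3·-1/2)/(29/4)=110/29
row 3: denom=6−1·4/29=170/29; d'=(-18−1·110/29)/(170/29)=-316/85
back: M3=-316/85
back: M2=110/29−4/29·-316/85=366/85
back: M1=-1/2−1/4·366/85=-134/85
M: M0=0, M1=-134/85, M2=366/85, M3=-316/85, M4=0
seg 0: a=-3, c=M0/2=0, d=(M1−M0)/(6·3)=-67/765, b=Δ0−h0·(2M0+M1)/6=371/255
seg 1: a=-1, c=M1/2=-67/85, d=(M2−M1)/(6·3)=50/153, b=Δ1−h1·(2M1+M2)/6=-232/255
seg 2: a=-2, c=M2/2=183/85, d=(M3−M2)/(6·1)=-341/255, b=Δ2−h2·(2M2+M3)/6=812/255
seg 3: a=2, c=M3/2=-158/85, d=(M4−M3)/(6·2)=79/255, b=Δ3−h3·(2M3+M4)/6=887/255
t_q=17/2 → seg 3, τ=3/2; S=2+887/255·τ+-158/85·τ²+79/255·τ³=555/136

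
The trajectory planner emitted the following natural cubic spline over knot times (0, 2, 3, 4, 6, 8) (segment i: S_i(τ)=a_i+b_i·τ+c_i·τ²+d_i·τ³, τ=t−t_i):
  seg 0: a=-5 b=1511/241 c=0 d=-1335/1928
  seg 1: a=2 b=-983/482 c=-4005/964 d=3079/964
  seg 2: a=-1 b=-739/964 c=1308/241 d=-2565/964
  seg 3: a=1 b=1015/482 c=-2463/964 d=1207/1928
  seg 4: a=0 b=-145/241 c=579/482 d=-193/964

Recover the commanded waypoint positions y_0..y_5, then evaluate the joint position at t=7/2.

y_0 = S_0(0) = a_0 = -5
y_1 = S_1(0) = a_1 = 2
y_2 = S_2(0) = a_2 = -1
y_3 = S_3(0) = a_3 = 1
y_4 = S_4(0) = a_4 = 0
y_5 = S_4(2) = 2
t_q=7/2 is in segment 2 (τ=1/2); S_2(τ)=-2769/7712

y_0=-5 y_1=2 y_2=-1 y_3=1 y_4=0 y_5=2
S(7/2) = -2769/7712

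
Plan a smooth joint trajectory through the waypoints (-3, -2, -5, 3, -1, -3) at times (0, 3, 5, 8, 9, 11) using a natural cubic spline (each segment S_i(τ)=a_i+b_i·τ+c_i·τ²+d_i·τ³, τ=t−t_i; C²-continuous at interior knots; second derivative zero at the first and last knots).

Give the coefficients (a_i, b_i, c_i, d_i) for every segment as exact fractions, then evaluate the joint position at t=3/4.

  seg 0: a=-3 b=5561/3972 c=0 d=-4237/35748
  seg 1: a=-2 b=-3575/1986 c=-4237/3972 d=1611/2648
  seg 2: a=-5 b=1225/993 c=5131/1986 d=-12547/17874
  seg 3: a=3 b=-4405/1986 c=-1236/331 d=3877/1986
  seg 4: a=-1 b=-3803/993 c=1405/662 d=-1405/3972
S(3/4) = -169469/84736

Δ: Δ0=1/3, Δ1=-3/2, Δ2=8/3, Δ3=-4, Δ4=-1
row 1: diag=10, rhs=-11; c'=1/5, d'=-11/10
row 2: denom=10−2·1/5=48/5; d'=(25−2·-11/10)/(48/5)=17/6
row 3: denom=8−3·5/16=113/16; d'=(-40−3·17/6)/(113/16)=-776/113
row 4: denom=6−1·16/113=662/113; d'=(18−1·-776/113)/(662/113)=1405/331
back: M4=1405/331
back: M3=-776/113−16/113·1405/331=-2472/331
back: M2=17/6−5/16·-2472/331=5131/993
back: M1=-11/10−1/5·5131/993=-4237/1986
M: M0=0, M1=-4237/1986, M2=5131/993, M3=-2472/331, M4=1405/331, M5=0
seg 0: a=-3, c=M0/2=0, d=(M1−M0)/(6·3)=-4237/35748, b=Δ0−h0·(2M0+M1)/6=5561/3972
seg 1: a=-2, c=M1/2=-4237/3972, d=(M2−M1)/(6·2)=1611/2648, b=Δ1−h1·(2M1+M2)/6=-3575/1986
seg 2: a=-5, c=M2/2=5131/1986, d=(M3−M2)/(6·3)=-12547/17874, b=Δ2−h2·(2M2+M3)/6=1225/993
seg 3: a=3, c=M3/2=-1236/331, d=(M4−M3)/(6·1)=3877/1986, b=Δ3−h3·(2M3+M4)/6=-4405/1986
seg 4: a=-1, c=M4/2=1405/662, d=(M5−M4)/(6·2)=-1405/3972, b=Δ4−h4·(2M4+M5)/6=-3803/993
t_q=3/4 → seg 0, τ=3/4; S=-3+5561/3972·τ+0·τ²+-4237/35748·τ³=-169469/84736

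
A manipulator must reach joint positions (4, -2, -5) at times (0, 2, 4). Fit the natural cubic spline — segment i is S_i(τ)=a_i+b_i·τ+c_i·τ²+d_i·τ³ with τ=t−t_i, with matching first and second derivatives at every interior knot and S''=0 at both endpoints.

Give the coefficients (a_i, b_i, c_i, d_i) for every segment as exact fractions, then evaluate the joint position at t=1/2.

Δ: Δ0=-3, Δ1=-3/2
row 1: diag=8, rhs=9; c'=1/4, d'=9/8
back: M1=9/8
M: M0=0, M1=9/8, M2=0
seg 0: a=4, c=M0/2=0, d=(M1−M0)/(6·2)=3/32, b=Δ0−h0·(2M0+M1)/6=-27/8
seg 1: a=-2, c=M1/2=9/16, d=(M2−M1)/(6·2)=-3/32, b=Δ1−h1·(2M1+M2)/6=-9/4
t_q=1/2 → seg 0, τ=1/2; S=4+-27/8·τ+0·τ²+3/32·τ³=595/256

  seg 0: a=4 b=-27/8 c=0 d=3/32
  seg 1: a=-2 b=-9/4 c=9/16 d=-3/32
S(1/2) = 595/256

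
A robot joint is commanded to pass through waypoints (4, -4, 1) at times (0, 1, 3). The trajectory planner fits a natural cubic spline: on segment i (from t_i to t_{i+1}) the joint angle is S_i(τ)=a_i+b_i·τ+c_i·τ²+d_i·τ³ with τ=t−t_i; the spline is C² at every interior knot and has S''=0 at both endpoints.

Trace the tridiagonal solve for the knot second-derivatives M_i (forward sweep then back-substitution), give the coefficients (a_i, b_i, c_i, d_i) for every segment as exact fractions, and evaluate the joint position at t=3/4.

  seg 0: a=4 b=-39/4 c=0 d=7/4
  seg 1: a=-4 b=-9/2 c=21/4 d=-7/8
S(3/4) = -659/256

Δ: Δ0=-8, Δ1=5/2
row 1: diag=6, rhs=63; c'=1/3, d'=21/2
back: M1=21/2
M: M0=0, M1=21/2, M2=0
seg 0: a=4, c=M0/2=0, d=(M1−M0)/(6·1)=7/4, b=Δ0−h0·(2M0+M1)/6=-39/4
seg 1: a=-4, c=M1/2=21/4, d=(M2−M1)/(6·2)=-7/8, b=Δ1−h1·(2M1+M2)/6=-9/2
t_q=3/4 → seg 0, τ=3/4; S=4+-39/4·τ+0·τ²+7/4·τ³=-659/256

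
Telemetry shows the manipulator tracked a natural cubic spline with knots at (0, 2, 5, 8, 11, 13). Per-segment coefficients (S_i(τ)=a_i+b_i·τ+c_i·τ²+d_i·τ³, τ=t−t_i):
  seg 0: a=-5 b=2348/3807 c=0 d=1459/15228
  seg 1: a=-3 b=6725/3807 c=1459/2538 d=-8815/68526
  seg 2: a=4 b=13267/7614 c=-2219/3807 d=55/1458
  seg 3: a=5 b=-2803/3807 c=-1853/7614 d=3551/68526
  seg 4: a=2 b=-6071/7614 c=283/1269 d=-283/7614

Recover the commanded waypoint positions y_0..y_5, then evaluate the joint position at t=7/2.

y_0=-5 y_1=-3 y_2=4 y_3=5 y_4=2 y_5=1
S(7/2) = 3445/6768

y_0 = S_0(0) = a_0 = -5
y_1 = S_1(0) = a_1 = -3
y_2 = S_2(0) = a_2 = 4
y_3 = S_3(0) = a_3 = 5
y_4 = S_4(0) = a_4 = 2
y_5 = S_4(2) = 1
t_q=7/2 is in segment 1 (τ=3/2); S_1(τ)=3445/6768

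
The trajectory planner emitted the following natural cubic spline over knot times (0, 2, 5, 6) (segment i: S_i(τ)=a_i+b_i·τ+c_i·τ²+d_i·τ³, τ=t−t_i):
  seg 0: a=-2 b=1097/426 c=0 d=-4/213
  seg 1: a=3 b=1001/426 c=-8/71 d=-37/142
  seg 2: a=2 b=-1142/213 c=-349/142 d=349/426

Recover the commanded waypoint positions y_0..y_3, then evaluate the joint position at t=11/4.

y_0 = S_0(0) = a_0 = -2
y_1 = S_1(0) = a_1 = 3
y_2 = S_2(0) = a_2 = 2
y_3 = S_2(1) = -5
t_q=11/4 is in segment 1 (τ=3/4); S_1(τ)=41705/9088

y_0=-2 y_1=3 y_2=2 y_3=-5
S(11/4) = 41705/9088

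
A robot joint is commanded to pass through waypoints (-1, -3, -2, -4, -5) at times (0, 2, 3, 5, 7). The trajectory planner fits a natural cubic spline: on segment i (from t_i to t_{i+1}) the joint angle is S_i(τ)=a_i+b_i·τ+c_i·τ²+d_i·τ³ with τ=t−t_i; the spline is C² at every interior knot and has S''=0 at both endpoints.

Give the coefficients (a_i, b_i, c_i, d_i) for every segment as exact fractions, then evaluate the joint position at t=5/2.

  seg 0: a=-1 b=-233/128 c=0 d=105/512
  seg 1: a=-3 b=41/64 c=315/256 d=-223/256
  seg 2: a=-2 b=125/256 c=-177/128 d=327/1024
  seg 3: a=-4 b=-155/128 c=273/512 d=-91/1024
S(5/2) = -5081/2048

Δ: Δ0=-1, Δ1=1, Δ2=-1, Δ3=-1/2
row 1: diag=6, rhs=12; c'=1/6, d'=2
row 2: denom=6−1·1/6=35/6; d'=(-12−1·2)/(35/6)=-12/5
row 3: denom=8−2·12/35=256/35; d'=(3−2·-12/5)/(256/35)=273/256
back: M3=273/256
back: M2=-12/5−12/35·273/256=-177/64
back: M1=2−1/6·-177/64=315/128
M: M0=0, M1=315/128, M2=-177/64, M3=273/256, M4=0
seg 0: a=-1, c=M0/2=0, d=(M1−M0)/(6·2)=105/512, b=Δ0−h0·(2M0+M1)/6=-233/128
seg 1: a=-3, c=M1/2=315/256, d=(M2−M1)/(6·1)=-223/256, b=Δ1−h1·(2M1+M2)/6=41/64
seg 2: a=-2, c=M2/2=-177/128, d=(M3−M2)/(6·2)=327/1024, b=Δ2−h2·(2M2+M3)/6=125/256
seg 3: a=-4, c=M3/2=273/512, d=(M4−M3)/(6·2)=-91/1024, b=Δ3−h3·(2M3+M4)/6=-155/128
t_q=5/2 → seg 1, τ=1/2; S=-3+41/64·τ+315/256·τ²+-223/256·τ³=-5081/2048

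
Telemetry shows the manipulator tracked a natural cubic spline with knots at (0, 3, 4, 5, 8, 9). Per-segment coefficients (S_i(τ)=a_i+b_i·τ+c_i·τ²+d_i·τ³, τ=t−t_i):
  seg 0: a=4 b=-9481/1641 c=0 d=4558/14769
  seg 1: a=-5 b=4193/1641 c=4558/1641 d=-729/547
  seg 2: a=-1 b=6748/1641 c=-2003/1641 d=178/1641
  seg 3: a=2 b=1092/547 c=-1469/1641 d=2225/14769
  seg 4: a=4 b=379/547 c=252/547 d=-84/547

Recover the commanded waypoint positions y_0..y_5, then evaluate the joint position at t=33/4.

y_0=4 y_1=-5 y_2=-1 y_3=2 y_4=4 y_5=5
S(33/4) = 36755/8752

y_0 = S_0(0) = a_0 = 4
y_1 = S_1(0) = a_1 = -5
y_2 = S_2(0) = a_2 = -1
y_3 = S_3(0) = a_3 = 2
y_4 = S_4(0) = a_4 = 4
y_5 = S_4(1) = 5
t_q=33/4 is in segment 4 (τ=1/4); S_4(τ)=36755/8752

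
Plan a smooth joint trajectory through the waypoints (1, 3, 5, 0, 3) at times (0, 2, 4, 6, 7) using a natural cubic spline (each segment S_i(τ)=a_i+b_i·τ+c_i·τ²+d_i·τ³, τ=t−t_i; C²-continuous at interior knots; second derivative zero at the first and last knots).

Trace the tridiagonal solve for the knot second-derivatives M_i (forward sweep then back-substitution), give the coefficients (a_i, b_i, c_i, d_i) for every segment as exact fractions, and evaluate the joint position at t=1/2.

Δ: Δ0=1, Δ1=1, Δ2=-5/2, Δ3=3
row 1: diag=8, rhs=0; c'=1/4, d'=0
row 2: denom=8−2·1/4=15/2; d'=(-21−2·0)/(15/2)=-14/5
row 3: denom=6−2·4/15=82/15; d'=(33−2·-14/5)/(82/15)=579/82
back: M3=579/82
back: M2=-14/5−4/15·579/82=-192/41
back: M1=0−1/4·-192/41=48/41
M: M0=0, M1=48/41, M2=-192/41, M3=579/82, M4=0
seg 0: a=1, c=M0/2=0, d=(M1−M0)/(6·2)=4/41, b=Δ0−h0·(2M0+M1)/6=25/41
seg 1: a=3, c=M1/2=24/41, d=(M2−M1)/(6·2)=-20/41, b=Δ1−h1·(2M1+M2)/6=73/41
seg 2: a=5, c=M2/2=-96/41, d=(M3−M2)/(6·2)=321/328, b=Δ2−h2·(2M2+M3)/6=-71/41
seg 3: a=0, c=M3/2=579/164, d=(M4−M3)/(6·1)=-193/164, b=Δ3−h3·(2M3+M4)/6=53/82
t_q=1/2 → seg 0, τ=1/2; S=1+25/41·τ+0·τ²+4/41·τ³=54/41

  seg 0: a=1 b=25/41 c=0 d=4/41
  seg 1: a=3 b=73/41 c=24/41 d=-20/41
  seg 2: a=5 b=-71/41 c=-96/41 d=321/328
  seg 3: a=0 b=53/82 c=579/164 d=-193/164
S(1/2) = 54/41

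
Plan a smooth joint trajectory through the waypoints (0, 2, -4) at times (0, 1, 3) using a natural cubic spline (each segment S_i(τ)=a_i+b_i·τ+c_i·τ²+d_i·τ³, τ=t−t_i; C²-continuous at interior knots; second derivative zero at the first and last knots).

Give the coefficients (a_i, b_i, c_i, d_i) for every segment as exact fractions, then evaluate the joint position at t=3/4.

Δ: Δ0=2, Δ1=-3
row 1: diag=6, rhs=-30; c'=1/3, d'=-5
back: M1=-5
M: M0=0, M1=-5, M2=0
seg 0: a=0, c=M0/2=0, d=(M1−M0)/(6·1)=-5/6, b=Δ0−h0·(2M0+M1)/6=17/6
seg 1: a=2, c=M1/2=-5/2, d=(M2−M1)/(6·2)=5/12, b=Δ1−h1·(2M1+M2)/6=1/3
t_q=3/4 → seg 0, τ=3/4; S=0+17/6·τ+0·τ²+-5/6·τ³=227/128

  seg 0: a=0 b=17/6 c=0 d=-5/6
  seg 1: a=2 b=1/3 c=-5/2 d=5/12
S(3/4) = 227/128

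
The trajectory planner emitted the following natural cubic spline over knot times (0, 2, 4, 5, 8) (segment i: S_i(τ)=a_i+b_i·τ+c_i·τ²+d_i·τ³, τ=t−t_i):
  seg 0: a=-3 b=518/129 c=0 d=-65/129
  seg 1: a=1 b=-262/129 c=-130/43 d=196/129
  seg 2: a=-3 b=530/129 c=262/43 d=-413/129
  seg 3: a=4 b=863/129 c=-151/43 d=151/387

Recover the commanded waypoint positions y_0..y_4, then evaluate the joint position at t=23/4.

y_0 = S_0(0) = a_0 = -3
y_1 = S_1(0) = a_1 = 1
y_2 = S_2(0) = a_2 = -3
y_3 = S_3(0) = a_3 = 4
y_4 = S_3(3) = 3
t_q=23/4 is in segment 3 (τ=3/4); S_3(τ)=19833/2752

y_0=-3 y_1=1 y_2=-3 y_3=4 y_4=3
S(23/4) = 19833/2752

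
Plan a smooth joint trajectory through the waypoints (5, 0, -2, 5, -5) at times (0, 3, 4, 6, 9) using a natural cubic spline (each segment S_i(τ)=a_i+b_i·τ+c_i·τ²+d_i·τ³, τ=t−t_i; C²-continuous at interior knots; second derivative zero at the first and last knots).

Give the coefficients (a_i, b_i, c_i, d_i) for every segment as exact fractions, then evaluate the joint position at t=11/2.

  seg 0: a=5 b=-78/73 c=0 d=-131/1971
  seg 1: a=0 b=-209/73 c=-131/219 d=320/219
  seg 2: a=-2 b=71/219 c=829/219 d=-1925/1752
  seg 3: a=5 b=333/146 c=-2459/876 d=2459/7884
S(11/2) = 15395/4672

Δ: Δ0=-5/3, Δ1=-2, Δ2=7/2, Δ3=-10/3
row 1: diag=8, rhs=-2; c'=1/8, d'=-1/4
row 2: denom=6−1·1/8=47/8; d'=(33−1·-1/4)/(47/8)=266/47
row 3: denom=10−2·16/47=438/47; d'=(-41−2·266/47)/(438/47)=-2459/438
back: M3=-2459/438
back: M2=266/47−16/47·-2459/438=1658/219
back: M1=-1/4−1/8·1658/219=-262/219
M: M0=0, M1=-262/219, M2=1658/219, M3=-2459/438, M4=0
seg 0: a=5, c=M0/2=0, d=(M1−M0)/(6·3)=-131/1971, b=Δ0−h0·(2M0+M1)/6=-78/73
seg 1: a=0, c=M1/2=-131/219, d=(M2−M1)/(6·1)=320/219, b=Δ1−h1·(2M1+M2)/6=-209/73
seg 2: a=-2, c=M2/2=829/219, d=(M3−M2)/(6·2)=-1925/1752, b=Δ2−h2·(2M2+M3)/6=71/219
seg 3: a=5, c=M3/2=-2459/876, d=(M4−M3)/(6·3)=2459/7884, b=Δ3−h3·(2M3+M4)/6=333/146
t_q=11/2 → seg 2, τ=3/2; S=-2+71/219·τ+829/219·τ²+-1925/1752·τ³=15395/4672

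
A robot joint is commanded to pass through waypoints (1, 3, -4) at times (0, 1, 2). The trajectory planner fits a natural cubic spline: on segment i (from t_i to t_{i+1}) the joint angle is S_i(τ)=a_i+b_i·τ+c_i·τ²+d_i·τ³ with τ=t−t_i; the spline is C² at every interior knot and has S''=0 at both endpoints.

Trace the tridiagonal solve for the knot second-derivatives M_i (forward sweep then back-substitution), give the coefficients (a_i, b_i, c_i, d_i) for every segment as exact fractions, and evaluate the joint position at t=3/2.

Δ: Δ0=2, Δ1=-7
row 1: diag=4, rhs=-54; c'=1/4, d'=-27/2
back: M1=-27/2
M: M0=0, M1=-27/2, M2=0
seg 0: a=1, c=M0/2=0, d=(M1−M0)/(6·1)=-9/4, b=Δ0−h0·(2M0+M1)/6=17/4
seg 1: a=3, c=M1/2=-27/4, d=(M2−M1)/(6·1)=9/4, b=Δ1−h1·(2M1+M2)/6=-5/2
t_q=3/2 → seg 1, τ=1/2; S=3+-5/2·τ+-27/4·τ²+9/4·τ³=11/32

  seg 0: a=1 b=17/4 c=0 d=-9/4
  seg 1: a=3 b=-5/2 c=-27/4 d=9/4
S(3/2) = 11/32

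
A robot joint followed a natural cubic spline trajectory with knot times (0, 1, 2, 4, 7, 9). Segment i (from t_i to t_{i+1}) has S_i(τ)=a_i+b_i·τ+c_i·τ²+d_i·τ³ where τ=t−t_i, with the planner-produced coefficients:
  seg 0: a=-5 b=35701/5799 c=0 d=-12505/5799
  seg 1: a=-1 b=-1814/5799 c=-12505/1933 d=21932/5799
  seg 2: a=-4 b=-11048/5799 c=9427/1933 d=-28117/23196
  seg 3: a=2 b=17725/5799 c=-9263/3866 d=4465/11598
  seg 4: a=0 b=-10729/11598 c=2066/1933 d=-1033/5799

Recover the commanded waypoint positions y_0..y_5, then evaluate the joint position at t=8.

y_0=-5 y_1=-1 y_2=-4 y_3=2 y_4=0 y_5=1
S(8) = -133/3866

y_0 = S_0(0) = a_0 = -5
y_1 = S_1(0) = a_1 = -1
y_2 = S_2(0) = a_2 = -4
y_3 = S_3(0) = a_3 = 2
y_4 = S_4(0) = a_4 = 0
y_5 = S_4(2) = 1
t_q=8 is in segment 4 (τ=1); S_4(τ)=-133/3866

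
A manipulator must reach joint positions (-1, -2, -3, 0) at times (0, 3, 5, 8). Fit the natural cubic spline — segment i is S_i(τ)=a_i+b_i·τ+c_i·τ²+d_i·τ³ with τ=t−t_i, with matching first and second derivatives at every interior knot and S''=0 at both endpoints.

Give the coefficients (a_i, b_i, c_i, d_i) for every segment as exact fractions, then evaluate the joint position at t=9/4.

  seg 0: a=-1 b=-3/16 c=0 d=-7/432
  seg 1: a=-2 b=-5/8 c=-7/48 d=5/48
  seg 2: a=-3 b=1/24 c=23/48 d=-23/432
S(9/4) = -1645/1024

Δ: Δ0=-1/3, Δ1=-1/2, Δ2=1
row 1: diag=10, rhs=-1; c'=1/5, d'=-1/10
row 2: denom=10−2·1/5=48/5; d'=(9−2·-1/10)/(48/5)=23/24
back: M2=23/24
back: M1=-1/10−1/5·23/24=-7/24
M: M0=0, M1=-7/24, M2=23/24, M3=0
seg 0: a=-1, c=M0/2=0, d=(M1−M0)/(6·3)=-7/432, b=Δ0−h0·(2M0+M1)/6=-3/16
seg 1: a=-2, c=M1/2=-7/48, d=(M2−M1)/(6·2)=5/48, b=Δ1−h1·(2M1+M2)/6=-5/8
seg 2: a=-3, c=M2/2=23/48, d=(M3−M2)/(6·3)=-23/432, b=Δ2−h2·(2M2+M3)/6=1/24
t_q=9/4 → seg 0, τ=9/4; S=-1+-3/16·τ+0·τ²+-7/432·τ³=-1645/1024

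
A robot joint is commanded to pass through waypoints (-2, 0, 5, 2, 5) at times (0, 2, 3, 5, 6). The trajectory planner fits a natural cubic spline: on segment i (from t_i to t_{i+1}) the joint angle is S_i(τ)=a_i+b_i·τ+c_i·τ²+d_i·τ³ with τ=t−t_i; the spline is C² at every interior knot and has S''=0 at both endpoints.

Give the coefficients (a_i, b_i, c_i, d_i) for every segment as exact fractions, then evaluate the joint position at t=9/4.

Δ: Δ0=1, Δ1=5, Δ2=-3/2, Δ3=3
row 1: diag=6, rhs=24; c'=1/6, d'=4
row 2: denom=6−1·1/6=35/6; d'=(-39−1·4)/(35/6)=-258/35
row 3: denom=6−2·12/35=186/35; d'=(27−2·-258/35)/(186/35)=487/62
back: M3=487/62
back: M2=-258/35−12/35·487/62=-312/31
back: M1=4−1/6·-312/31=176/31
M: M0=0, M1=176/31, M2=-312/31, M3=487/62, M4=0
seg 0: a=-2, c=M0/2=0, d=(M1−M0)/(6·2)=44/93, b=Δ0−h0·(2M0+M1)/6=-83/93
seg 1: a=0, c=M1/2=88/31, d=(M2−M1)/(6·1)=-244/93, b=Δ1−h1·(2M1+M2)/6=445/93
seg 2: a=5, c=M2/2=-156/31, d=(M3−M2)/(6·2)=1111/744, b=Δ2−h2·(2M2+M3)/6=241/93
seg 3: a=2, c=M3/2=487/124, d=(M4−M3)/(6·1)=-487/372, b=Δ3−h3·(2M3+M4)/6=71/186
t_q=9/4 → seg 1, τ=1/4; S=0+445/93·τ+88/31·τ²+-244/93·τ³=661/496

  seg 0: a=-2 b=-83/93 c=0 d=44/93
  seg 1: a=0 b=445/93 c=88/31 d=-244/93
  seg 2: a=5 b=241/93 c=-156/31 d=1111/744
  seg 3: a=2 b=71/186 c=487/124 d=-487/372
S(9/4) = 661/496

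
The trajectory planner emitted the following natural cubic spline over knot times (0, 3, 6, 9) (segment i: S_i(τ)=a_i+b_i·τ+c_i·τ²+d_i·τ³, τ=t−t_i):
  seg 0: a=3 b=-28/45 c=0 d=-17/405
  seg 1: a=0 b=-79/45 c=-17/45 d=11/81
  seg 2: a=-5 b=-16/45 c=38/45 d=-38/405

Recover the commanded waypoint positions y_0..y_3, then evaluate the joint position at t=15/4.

y_0 = S_0(0) = a_0 = 3
y_1 = S_1(0) = a_1 = 0
y_2 = S_2(0) = a_2 = -5
y_3 = S_2(3) = -1
t_q=15/4 is in segment 1 (τ=3/4); S_1(τ)=-471/320

y_0=3 y_1=0 y_2=-5 y_3=-1
S(15/4) = -471/320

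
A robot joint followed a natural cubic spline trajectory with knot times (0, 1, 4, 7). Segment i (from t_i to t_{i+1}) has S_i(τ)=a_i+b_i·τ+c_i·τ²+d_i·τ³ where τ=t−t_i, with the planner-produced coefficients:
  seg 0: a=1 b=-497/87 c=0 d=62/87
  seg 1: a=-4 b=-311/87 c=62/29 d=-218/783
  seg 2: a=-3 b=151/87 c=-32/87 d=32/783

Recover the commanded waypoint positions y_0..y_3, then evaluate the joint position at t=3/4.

y_0=1 y_1=-4 y_2=-3 y_3=0
S(3/4) = -2769/928

y_0 = S_0(0) = a_0 = 1
y_1 = S_1(0) = a_1 = -4
y_2 = S_2(0) = a_2 = -3
y_3 = S_2(3) = 0
t_q=3/4 is in segment 0 (τ=3/4); S_0(τ)=-2769/928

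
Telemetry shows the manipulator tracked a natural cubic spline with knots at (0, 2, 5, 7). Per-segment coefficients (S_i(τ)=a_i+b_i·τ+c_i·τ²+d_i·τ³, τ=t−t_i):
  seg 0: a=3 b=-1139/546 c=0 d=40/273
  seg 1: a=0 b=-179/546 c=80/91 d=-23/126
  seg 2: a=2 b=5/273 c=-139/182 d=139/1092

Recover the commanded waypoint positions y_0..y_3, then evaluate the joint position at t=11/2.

y_0 = S_0(0) = a_0 = 3
y_1 = S_1(0) = a_1 = 0
y_2 = S_2(0) = a_2 = 2
y_3 = S_2(2) = 0
t_q=11/2 is in segment 2 (τ=1/2); S_2(τ)=763/416

y_0=3 y_1=0 y_2=2 y_3=0
S(11/2) = 763/416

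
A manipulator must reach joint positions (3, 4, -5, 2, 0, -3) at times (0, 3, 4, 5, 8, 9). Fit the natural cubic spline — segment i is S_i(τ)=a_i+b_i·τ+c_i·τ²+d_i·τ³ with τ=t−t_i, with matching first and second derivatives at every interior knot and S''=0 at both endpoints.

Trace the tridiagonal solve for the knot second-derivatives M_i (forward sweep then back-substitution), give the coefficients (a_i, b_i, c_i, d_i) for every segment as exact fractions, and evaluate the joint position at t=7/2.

Δ: Δ0=1/3, Δ1=-9, Δ2=7, Δ3=-2/3, Δ4=-3
row 1: diag=8, rhs=-56; c'=1/8, d'=-7
row 2: denom=4−1·1/8=31/8; d'=(96−1·-7)/(31/8)=824/31
row 3: denom=8−1·8/31=240/31; d'=(-46−1·824/31)/(240/31)=-75/8
row 4: denom=8−3·31/80=547/80; d'=(-14−3·-75/8)/(547/80)=1130/547
back: M4=1130/547
back: M3=-75/8−31/80·1130/547=-5566/547
back: M2=824/31−8/31·-5566/547=15976/547
back: M1=-7−1/8·15976/547=-5826/547
M: M0=0, M1=-5826/547, M2=15976/547, M3=-5566/547, M4=1130/547, M5=0
seg 0: a=3, c=M0/2=0, d=(M1−M0)/(6·3)=-971/1641, b=Δ0−h0·(2M0+M1)/6=9286/1641
seg 1: a=4, c=M1/2=-2913/547, d=(M2−M1)/(6·1)=10901/1641, b=Δ1−h1·(2M1+M2)/6=-16931/1641
seg 2: a=-5, c=M2/2=7988/547, d=(M3−M2)/(6·1)=-10771/1641, b=Δ2−h2·(2M2+M3)/6=-1706/1641
seg 3: a=2, c=M3/2=-2783/547, d=(M4−M3)/(6·3)=372/547, b=Δ3−h3·(2M3+M4)/6=13909/1641
seg 4: a=0, c=M4/2=565/547, d=(M5−M4)/(6·1)=-565/1641, b=Δ4−h4·(2M4+M5)/6=-6053/1641
t_q=7/2 → seg 1, τ=1/2; S=4+-16931/1641·τ+-2913/547·τ²+10901/1641·τ³=-7263/4376

  seg 0: a=3 b=9286/1641 c=0 d=-971/1641
  seg 1: a=4 b=-16931/1641 c=-2913/547 d=10901/1641
  seg 2: a=-5 b=-1706/1641 c=7988/547 d=-10771/1641
  seg 3: a=2 b=13909/1641 c=-2783/547 d=372/547
  seg 4: a=0 b=-6053/1641 c=565/547 d=-565/1641
S(7/2) = -7263/4376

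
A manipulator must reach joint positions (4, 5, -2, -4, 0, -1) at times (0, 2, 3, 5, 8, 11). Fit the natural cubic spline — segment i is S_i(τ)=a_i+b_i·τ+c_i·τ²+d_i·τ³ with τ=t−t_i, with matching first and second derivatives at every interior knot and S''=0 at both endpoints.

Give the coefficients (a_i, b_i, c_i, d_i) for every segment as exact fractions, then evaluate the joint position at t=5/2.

  seg 0: a=4 b=8179/2398 c=0 d=-1745/2398
  seg 1: a=5 b=-12761/2398 c=-5235/1199 d=6445/2398
  seg 2: a=-2 b=-653/109 c=8865/2398 d=-2881/4796
  seg 3: a=-4 b=1904/1199 c=111/1199 d=-1915/32373
  seg 4: a=0 b=655/1199 c=-1582/3597 d=1582/32373
S(5/2) = 30381/19184

Δ: Δ0=1/2, Δ1=-7, Δ2=-1, Δ3=4/3, Δ4=-1/3
row 1: diag=6, rhs=-45; c'=1/6, d'=-15/2
row 2: denom=6−1·1/6=35/6; d'=(36−1·-15/2)/(35/6)=261/35
row 3: denom=10−2·12/35=326/35; d'=(14−2·261/35)/(326/35)=-16/163
row 4: denom=12−3·105/326=3597/326; d'=(-10−3·-16/163)/(3597/326)=-3164/3597
back: M4=-3164/3597
back: M3=-16/163−105/326·-3164/3597=222/1199
back: M2=261/35−12/35·222/1199=8865/1199
back: M1=-15/2−1/6·8865/1199=-10470/1199
M: M0=0, M1=-10470/1199, M2=8865/1199, M3=222/1199, M4=-3164/3597, M5=0
seg 0: a=4, c=M0/2=0, d=(M1−M0)/(6·2)=-1745/2398, b=Δ0−h0·(2M0+M1)/6=8179/2398
seg 1: a=5, c=M1/2=-5235/1199, d=(M2−M1)/(6·1)=6445/2398, b=Δ1−h1·(2M1+M2)/6=-12761/2398
seg 2: a=-2, c=M2/2=8865/2398, d=(M3−M2)/(6·2)=-2881/4796, b=Δ2−h2·(2M2+M3)/6=-653/109
seg 3: a=-4, c=M3/2=111/1199, d=(M4−M3)/(6·3)=-1915/32373, b=Δ3−h3·(2M3+M4)/6=1904/1199
seg 4: a=0, c=M4/2=-1582/3597, d=(M5−M4)/(6·3)=1582/32373, b=Δ4−h4·(2M4+M5)/6=655/1199
t_q=5/2 → seg 1, τ=1/2; S=5+-12761/2398·τ+-5235/1199·τ²+6445/2398·τ³=30381/19184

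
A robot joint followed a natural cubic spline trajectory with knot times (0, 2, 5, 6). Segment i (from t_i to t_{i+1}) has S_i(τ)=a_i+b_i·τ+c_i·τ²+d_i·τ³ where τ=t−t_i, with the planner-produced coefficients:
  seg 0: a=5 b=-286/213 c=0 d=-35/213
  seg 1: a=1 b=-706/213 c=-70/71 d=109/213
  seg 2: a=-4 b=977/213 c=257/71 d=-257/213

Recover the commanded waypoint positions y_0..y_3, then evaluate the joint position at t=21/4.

y_0 = S_0(0) = a_0 = 5
y_1 = S_1(0) = a_1 = 1
y_2 = S_2(0) = a_2 = -4
y_3 = S_2(1) = 3
t_q=21/4 is in segment 2 (τ=1/4); S_2(τ)=-12023/4544

y_0=5 y_1=1 y_2=-4 y_3=3
S(21/4) = -12023/4544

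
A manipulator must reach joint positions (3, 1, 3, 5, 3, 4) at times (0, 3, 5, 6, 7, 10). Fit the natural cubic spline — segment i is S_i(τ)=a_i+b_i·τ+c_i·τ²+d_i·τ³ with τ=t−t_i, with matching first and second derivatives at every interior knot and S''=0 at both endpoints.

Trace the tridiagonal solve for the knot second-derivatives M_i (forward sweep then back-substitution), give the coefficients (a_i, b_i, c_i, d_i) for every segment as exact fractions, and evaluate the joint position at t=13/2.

  seg 0: a=3 b=-89/92 c=0 d=83/2484
  seg 1: a=1 b=-3/46 c=83/276 d=8/69
  seg 2: a=3 b=349/138 c=275/276 d=-421/276
  seg 3: a=5 b=-5/92 c=-247/69 d=451/276
  seg 4: a=3 b=-319/138 c=365/276 d=-365/2484
S(13/2) = 9455/2208

Δ: Δ0=-2/3, Δ1=1, Δ2=2, Δ3=-2, Δ4=1/3
row 1: diag=10, rhs=10; c'=1/5, d'=1
row 2: denom=6−2·1/5=28/5; d'=(6−2·1)/(28/5)=5/7
row 3: denom=4−1·5/28=107/28; d'=(-24−1·5/7)/(107/28)=-692/107
row 4: denom=8−1·28/107=828/107; d'=(14−1·-692/107)/(828/107)=365/138
back: M4=365/138
back: M3=-692/107−28/107·365/138=-494/69
back: M2=5/7−5/28·-494/69=275/138
back: M1=1−1/5·275/138=83/138
M: M0=0, M1=83/138, M2=275/138, M3=-494/69, M4=365/138, M5=0
seg 0: a=3, c=M0/2=0, d=(M1−M0)/(6·3)=83/2484, b=Δ0−h0·(2M0+M1)/6=-89/92
seg 1: a=1, c=M1/2=83/276, d=(M2−M1)/(6·2)=8/69, b=Δ1−h1·(2M1+M2)/6=-3/46
seg 2: a=3, c=M2/2=275/276, d=(M3−M2)/(6·1)=-421/276, b=Δ2−h2·(2M2+M3)/6=349/138
seg 3: a=5, c=M3/2=-247/69, d=(M4−M3)/(6·1)=451/276, b=Δ3−h3·(2M3+M4)/6=-5/92
seg 4: a=3, c=M4/2=365/276, d=(M5−M4)/(6·3)=-365/2484, b=Δ4−h4·(2M4+M5)/6=-319/138
t_q=13/2 → seg 3, τ=1/2; S=5+-5/92·τ+-247/69·τ²+451/276·τ³=9455/2208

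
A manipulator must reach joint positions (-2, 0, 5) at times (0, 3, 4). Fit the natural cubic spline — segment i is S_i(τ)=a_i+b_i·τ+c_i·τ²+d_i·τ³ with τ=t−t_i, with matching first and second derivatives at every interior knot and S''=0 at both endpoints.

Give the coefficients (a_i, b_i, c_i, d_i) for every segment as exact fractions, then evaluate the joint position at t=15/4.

Δ: Δ0=2/3, Δ1=5
row 1: diag=8, rhs=26; c'=1/8, d'=13/4
back: M1=13/4
M: M0=0, M1=13/4, M2=0
seg 0: a=-2, c=M0/2=0, d=(M1−M0)/(6·3)=13/72, b=Δ0−h0·(2M0+M1)/6=-23/24
seg 1: a=0, c=M1/2=13/8, d=(M2−M1)/(6·1)=-13/24, b=Δ1−h1·(2M1+M2)/6=47/12
t_q=15/4 → seg 1, τ=3/4; S=0+47/12·τ+13/8·τ²+-13/24·τ³=1855/512

  seg 0: a=-2 b=-23/24 c=0 d=13/72
  seg 1: a=0 b=47/12 c=13/8 d=-13/24
S(15/4) = 1855/512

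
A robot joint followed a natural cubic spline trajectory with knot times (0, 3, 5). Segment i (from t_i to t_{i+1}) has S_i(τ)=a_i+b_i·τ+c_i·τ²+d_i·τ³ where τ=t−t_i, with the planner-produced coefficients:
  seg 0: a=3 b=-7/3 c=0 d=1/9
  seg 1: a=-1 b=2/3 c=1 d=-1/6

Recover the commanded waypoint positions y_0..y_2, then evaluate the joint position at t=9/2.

y_0 = S_0(0) = a_0 = 3
y_1 = S_1(0) = a_1 = -1
y_2 = S_1(2) = 3
t_q=9/2 is in segment 1 (τ=3/2); S_1(τ)=27/16

y_0=3 y_1=-1 y_2=3
S(9/2) = 27/16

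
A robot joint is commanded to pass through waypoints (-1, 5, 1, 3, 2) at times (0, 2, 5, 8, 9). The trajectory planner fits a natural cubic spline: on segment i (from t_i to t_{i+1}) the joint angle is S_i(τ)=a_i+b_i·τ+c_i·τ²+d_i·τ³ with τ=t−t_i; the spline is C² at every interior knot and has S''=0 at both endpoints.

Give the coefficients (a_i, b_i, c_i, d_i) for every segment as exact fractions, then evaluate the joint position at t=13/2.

Δ: Δ0=3, Δ1=-4/3, Δ2=2/3, Δ3=-1
row 1: diag=10, rhs=-26; c'=3/10, d'=-13/5
row 2: denom=12−3·3/10=111/10; d'=(12−3·-13/5)/(111/10)=66/37
row 3: denom=8−3·10/37=266/37; d'=(-10−3·66/37)/(266/37)=-284/133
back: M3=-284/133
back: M2=66/37−10/37·-284/133=314/133
back: M1=-13/5−3/10·314/133=-440/133
M: M0=0, M1=-440/133, M2=314/133, M3=-284/133, M4=0
seg 0: a=-1, c=M0/2=0, d=(M1−M0)/(6·2)=-110/399, b=Δ0−h0·(2M0+M1)/6=1637/399
seg 1: a=5, c=M1/2=-220/133, d=(M2−M1)/(6·3)=377/1197, b=Δ1−h1·(2M1+M2)/6=317/399
seg 2: a=1, c=M2/2=157/133, d=(M3−M2)/(6·3)=-299/1197, b=Δ2−h2·(2M2+M3)/6=-250/399
seg 3: a=3, c=M3/2=-142/133, d=(M4−M3)/(6·1)=142/399, b=Δ3−h3·(2M3+M4)/6=-115/399
t_q=13/2 → seg 2, τ=3/2; S=1+-250/399·τ+157/133·τ²+-299/1197·τ³=1993/1064

  seg 0: a=-1 b=1637/399 c=0 d=-110/399
  seg 1: a=5 b=317/399 c=-220/133 d=377/1197
  seg 2: a=1 b=-250/399 c=157/133 d=-299/1197
  seg 3: a=3 b=-115/399 c=-142/133 d=142/399
S(13/2) = 1993/1064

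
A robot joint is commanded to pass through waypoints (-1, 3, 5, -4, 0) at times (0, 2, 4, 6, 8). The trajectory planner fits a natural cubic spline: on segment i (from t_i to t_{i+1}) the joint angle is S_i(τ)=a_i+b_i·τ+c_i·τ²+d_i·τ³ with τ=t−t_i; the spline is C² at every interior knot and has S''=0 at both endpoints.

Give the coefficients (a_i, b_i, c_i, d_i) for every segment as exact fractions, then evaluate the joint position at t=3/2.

Δ: Δ0=2, Δ1=1, Δ2=-9/2, Δ3=2
row 1: diag=8, rhs=-6; c'=1/4, d'=-3/4
row 2: denom=8−2·1/4=15/2; d'=(-33−2·-3/4)/(15/2)=-21/5
row 3: denom=8−2·4/15=112/15; d'=(39−2·-21/5)/(112/15)=711/112
back: M3=711/112
back: M2=-21/5−4/15·711/112=-165/28
back: M1=-3/4−1/4·-165/28=81/112
M: M0=0, M1=81/112, M2=-165/28, M3=711/112, M4=0
seg 0: a=-1, c=M0/2=0, d=(M1−M0)/(6·2)=27/448, b=Δ0−h0·(2M0+M1)/6=197/112
seg 1: a=3, c=M1/2=81/224, d=(M2−M1)/(6·2)=-247/448, b=Δ1−h1·(2M1+M2)/6=139/56
seg 2: a=5, c=M2/2=-165/56, d=(M3−M2)/(6·2)=457/448, b=Δ2−h2·(2M2+M3)/6=-43/16
seg 3: a=-4, c=M3/2=711/224, d=(M4−M3)/(6·2)=-237/448, b=Δ3−h3·(2M3+M4)/6=-125/56
t_q=3/2 → seg 0, τ=3/2; S=-1+197/112·τ+0·τ²+27/448·τ³=943/512

  seg 0: a=-1 b=197/112 c=0 d=27/448
  seg 1: a=3 b=139/56 c=81/224 d=-247/448
  seg 2: a=5 b=-43/16 c=-165/56 d=457/448
  seg 3: a=-4 b=-125/56 c=711/224 d=-237/448
S(3/2) = 943/512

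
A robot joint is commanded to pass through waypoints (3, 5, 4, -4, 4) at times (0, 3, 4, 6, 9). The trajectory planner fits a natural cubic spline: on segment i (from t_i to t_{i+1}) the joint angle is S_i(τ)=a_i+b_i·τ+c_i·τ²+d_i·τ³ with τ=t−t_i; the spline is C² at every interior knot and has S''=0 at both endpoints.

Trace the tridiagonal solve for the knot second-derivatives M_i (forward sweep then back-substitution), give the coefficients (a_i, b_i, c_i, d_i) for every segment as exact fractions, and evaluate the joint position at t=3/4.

Δ: Δ0=2/3, Δ1=-1, Δ2=-4, Δ3=8/3
row 1: diag=8, rhs=-10; c'=1/8, d'=-5/4
row 2: denom=6−1·1/8=47/8; d'=(-18−1·-5/4)/(47/8)=-134/47
row 3: denom=10−2·16/47=438/47; d'=(40−2·-134/47)/(438/47)=358/73
back: M3=358/73
back: M2=-134/47−16/47·358/73=-330/73
back: M1=-5/4−1/8·-330/73=-50/73
M: M0=0, M1=-50/73, M2=-330/73, M3=358/73, M4=0
seg 0: a=3, c=M0/2=0, d=(M1−M0)/(6·3)=-25/657, b=Δ0−h0·(2M0+M1)/6=221/219
seg 1: a=5, c=M1/2=-25/73, d=(M2−M1)/(6·1)=-140/219, b=Δ1−h1·(2M1+M2)/6=-4/219
seg 2: a=4, c=M2/2=-165/73, d=(M3−M2)/(6·2)=172/219, b=Δ2−h2·(2M2+M3)/6=-574/219
seg 3: a=-4, c=M3/2=179/73, d=(M4−M3)/(6·3)=-179/657, b=Δ3−h3·(2M3+M4)/6=-490/219
t_q=3/4 → seg 0, τ=3/4; S=3+221/219·τ+0·τ²+-25/657·τ³=17477/4672

  seg 0: a=3 b=221/219 c=0 d=-25/657
  seg 1: a=5 b=-4/219 c=-25/73 d=-140/219
  seg 2: a=4 b=-574/219 c=-165/73 d=172/219
  seg 3: a=-4 b=-490/219 c=179/73 d=-179/657
S(3/4) = 17477/4672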